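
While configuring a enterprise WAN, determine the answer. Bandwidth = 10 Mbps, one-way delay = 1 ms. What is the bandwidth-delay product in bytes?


Given: bandwidth = 10 Mbps, delay = 1 ms
BDP in bits = 10 * 10^6 * 1 / 1000
BDP in bits = 10000
BDP in bytes = 10000 / 8 = 1250

1250


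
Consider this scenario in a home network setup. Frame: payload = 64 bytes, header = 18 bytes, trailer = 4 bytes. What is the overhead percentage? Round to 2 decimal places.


Given: payload = 64 B, header = 18 B, trailer = 4 B
Overhead bytes = header + trailer = 18 + 4 = 22
Total frame = payload + overhead = 64 + 22 = 86
Overhead % = 22 / 86 * 100 = 25.5814% -> 25.58% (2 dp)

25.58


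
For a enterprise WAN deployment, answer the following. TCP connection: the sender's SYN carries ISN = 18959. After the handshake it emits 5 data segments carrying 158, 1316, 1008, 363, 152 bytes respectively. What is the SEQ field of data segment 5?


The SYN occupies sequence number ISN = 18959, so the first data byte is ISN + 1 = 18960.
SEQ of data segment i = (ISN + 1) + sum of payload sizes of segments 1..i-1.
Segment 1: SEQ = 18960, payload = 158 bytes
Segment 2: SEQ = 19118, payload = 1316 bytes
Segment 3: SEQ = 20434, payload = 1008 bytes
Segment 4: SEQ = 21442, payload = 363 bytes
Segment 5: SEQ = 21805, payload = 152 bytes
SEQ of segment 5 = 18960 + 158 + 1316 + 1008 + 363 = 21805

21805


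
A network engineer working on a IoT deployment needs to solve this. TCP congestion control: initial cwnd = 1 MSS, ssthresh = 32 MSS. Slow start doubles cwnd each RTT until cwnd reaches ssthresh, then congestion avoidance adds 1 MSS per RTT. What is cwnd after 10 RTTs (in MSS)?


RTT 0: cwnd = 1 MSS (initial)
RTT 1: cwnd = 2 MSS (slow start, doubled)
RTT 2: cwnd = 4 MSS (slow start, doubled)
RTT 3: cwnd = 8 MSS (slow start, doubled)
RTT 4: cwnd = 16 MSS (slow start, doubled)
RTT 5: cwnd = 32 MSS (slow start, doubled)
RTT 6: cwnd = 33 MSS (congestion avoidance, +1)
RTT 7: cwnd = 34 MSS (congestion avoidance, +1)
RTT 8: cwnd = 35 MSS (congestion avoidance, +1)
RTT 9: cwnd = 36 MSS (congestion avoidance, +1)
RTT 10: cwnd = 37 MSS (congestion avoidance, +1)

37


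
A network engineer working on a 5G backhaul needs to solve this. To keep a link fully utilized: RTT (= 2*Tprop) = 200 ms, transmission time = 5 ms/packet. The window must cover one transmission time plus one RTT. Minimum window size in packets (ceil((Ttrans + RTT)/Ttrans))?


Given: Ttrans = 5 ms, RTT = 200 ms (= 2 * Tprop, Tprop = 100 ms)
Time until first ACK returns = Ttrans + RTT = 5 + 200 = 205 ms
Need W * Ttrans >= Ttrans + RTT  ->  W >= (Ttrans + RTT) / Ttrans
(Ttrans + RTT) / Ttrans = 205 / 5 = 41
W_min = ceil(41) = 41

41


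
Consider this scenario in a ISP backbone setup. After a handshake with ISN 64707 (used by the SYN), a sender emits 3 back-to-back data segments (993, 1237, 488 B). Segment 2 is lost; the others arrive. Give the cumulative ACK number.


SYN uses sequence number 64707; first data byte = ISN + 1 = 64708.
Segment 1: SEQ = 64708, len = 993 B, covers [64708, 65700]
Segment 2: SEQ = 65701, len = 1237 B, covers [65701, 66937] [LOST]
Segment 3: SEQ = 66938, len = 488 B, covers [66938, 67425]
In-order data received: bytes [64708, 65700] (segments 1..1).
Segment 2 missing -> gap begins at byte 65701; later segments buffered out of order.
Cumulative ACK = next expected in-order byte = 64708 + 993 = 65701

65701


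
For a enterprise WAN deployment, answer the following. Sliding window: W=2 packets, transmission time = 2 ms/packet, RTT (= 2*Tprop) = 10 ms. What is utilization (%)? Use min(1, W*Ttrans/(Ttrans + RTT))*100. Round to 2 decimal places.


Given: W = 2, Ttrans = 2 ms, RTT = 10 ms (= 2 * Tprop, Tprop = 5 ms)
Cycle time = Ttrans + RTT = 2 + 10 = 12 ms (first packet sent until its ACK returns)
W * Ttrans = 2 * 2 = 4 ms of sending per cycle
W * Ttrans / (Ttrans + RTT) = 4 / 12 = 0.333333
U = min(1, 0.333333) = 0.333333
U% = 33.33%

33.33


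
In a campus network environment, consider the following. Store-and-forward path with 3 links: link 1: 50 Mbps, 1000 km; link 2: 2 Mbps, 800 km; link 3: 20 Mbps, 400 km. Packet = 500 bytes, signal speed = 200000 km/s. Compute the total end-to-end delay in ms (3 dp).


Packet = 500 bytes = 4000 bits. Store-and-forward: sum (t_trans + t_prop) per link.
Link 1: t_trans = 4000/(50*10^6) s = 0.0800 ms; t_prop = 1000/200000 s = 5.0000 ms; subtotal = 5.0800 ms
Link 2: t_trans = 4000/(2*10^6) s = 2.0000 ms; t_prop = 800/200000 s = 4.0000 ms; subtotal = 6.0000 ms
Link 3: t_trans = 4000/(20*10^6) s = 0.2000 ms; t_prop = 400/200000 s = 2.0000 ms; subtotal = 2.2000 ms
End-to-end = 5.0800 + 6.0000 + 2.2000 = 13.2800 ms -> 13.280 ms (3 dp)

13.280


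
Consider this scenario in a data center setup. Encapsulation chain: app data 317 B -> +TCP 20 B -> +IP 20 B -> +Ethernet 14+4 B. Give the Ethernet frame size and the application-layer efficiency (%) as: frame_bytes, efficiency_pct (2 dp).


TCP segment = 317 + 20 = 337 B
IP packet = 337 + 20 = 357 B
Ethernet frame = 357 + 14 + 4 = 375 B
Efficiency = app / frame = 317 / 375 = 0.845333 = 84.5333% -> 84.53% (2 dp)

375, 84.53


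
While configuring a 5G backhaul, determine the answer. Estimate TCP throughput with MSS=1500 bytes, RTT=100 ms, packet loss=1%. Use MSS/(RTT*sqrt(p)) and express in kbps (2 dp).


Given: MSS = 1500 bytes, RTT = 100 ms, loss = 1%
RTT in seconds = 100 / 1000 = 0.1
Loss rate = 1% = 0.01
sqrt(loss) = sqrt(0.01) = 0.1
Throughput (bytes/s) = 1500 / (0.1 * 0.1) = 150000.0000
Throughput (kbps) = 150000.0000 * 8 / 1000 = 1200.000000 -> 1200.00 kbps (2 dp)

1200.00


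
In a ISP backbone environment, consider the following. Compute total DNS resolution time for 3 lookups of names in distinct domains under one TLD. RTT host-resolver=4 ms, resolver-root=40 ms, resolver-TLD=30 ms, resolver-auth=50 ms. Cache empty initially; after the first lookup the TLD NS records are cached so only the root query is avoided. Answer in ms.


Lookup 1 (cold cache): local + root + TLD + auth = 4 + 40 + 30 + 50 = 124 ms
Lookups 2..3 (TLD NS cached -> skip root; new domain -> still ask TLD and auth): local + TLD + auth = 4 + 30 + 50 = 84 ms each
Remaining 2 lookups: 2 * 84 = 168 ms
Total = 124 + 168 = 292 ms

292


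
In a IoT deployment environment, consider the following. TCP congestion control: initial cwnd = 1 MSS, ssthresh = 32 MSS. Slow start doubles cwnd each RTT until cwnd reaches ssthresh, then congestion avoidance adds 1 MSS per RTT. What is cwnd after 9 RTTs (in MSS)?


RTT 0: cwnd = 1 MSS (initial)
RTT 1: cwnd = 2 MSS (slow start, doubled)
RTT 2: cwnd = 4 MSS (slow start, doubled)
RTT 3: cwnd = 8 MSS (slow start, doubled)
RTT 4: cwnd = 16 MSS (slow start, doubled)
RTT 5: cwnd = 32 MSS (slow start, doubled)
RTT 6: cwnd = 33 MSS (congestion avoidance, +1)
RTT 7: cwnd = 34 MSS (congestion avoidance, +1)
RTT 8: cwnd = 35 MSS (congestion avoidance, +1)
RTT 9: cwnd = 36 MSS (congestion avoidance, +1)

36


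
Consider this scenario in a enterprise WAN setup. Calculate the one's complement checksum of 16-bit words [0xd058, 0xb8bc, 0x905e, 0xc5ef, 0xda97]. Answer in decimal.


Given words: [0xd058, 0xb8bc, 0x905e, 0xc5ef, 0xda97]
Step 1: Sum all words
Raw sum = 53336 + 47292 + 36958 + 50671 + 55959 = 244216
Step 2: Fold carry: (47608 + 3) = 47611
One's complement = ~47611 & 0xFFFF = 17924

17924


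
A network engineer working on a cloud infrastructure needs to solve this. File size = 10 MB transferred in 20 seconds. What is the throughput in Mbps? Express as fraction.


Given: file = 10 MB, time = 20 s
File in Mb = 10 * 8 = 80 Mb
Throughput = 80 / 20 Mbps
Throughput = 4 Mbps

4


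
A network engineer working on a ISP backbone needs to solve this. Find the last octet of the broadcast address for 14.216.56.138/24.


Given: IP = 14.216.56.138, prefix = /24
Host bits = 32 - 24 = 8
Network last octet = 138 AND mask = 0
Host part size = 2^8 - 1 = 255
Broadcast last octet = 0 OR 255 = 255

255


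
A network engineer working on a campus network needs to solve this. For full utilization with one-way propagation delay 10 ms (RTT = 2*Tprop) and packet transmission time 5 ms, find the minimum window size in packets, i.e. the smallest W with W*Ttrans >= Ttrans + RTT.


Given: Ttrans = 5 ms, RTT = 20 ms (= 2 * Tprop, Tprop = 10 ms)
Time until first ACK returns = Ttrans + RTT = 5 + 20 = 25 ms
Need W * Ttrans >= Ttrans + RTT  ->  W >= (Ttrans + RTT) / Ttrans
(Ttrans + RTT) / Ttrans = 25 / 5 = 5
W_min = ceil(5) = 5

5


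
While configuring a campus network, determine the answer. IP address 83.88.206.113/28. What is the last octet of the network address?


Given: IP = 83.88.206.113, prefix = /28
Subnet mask = 255.255.255.240
Last octet of IP: 113
Last octet of mask: 240
Network last octet = 113 AND 240 = 112

112


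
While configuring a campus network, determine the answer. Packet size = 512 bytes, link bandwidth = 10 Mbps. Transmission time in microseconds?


Given: packet = 512 bytes, bandwidth = 10 Mbps
Packet in bits = 512 * 8 = 4096 bits
Bandwidth = 10 * 10^6 = 10000000 bps
Time = 4096 / 10000000 seconds
Time in us = 4096 * 10^6 / 10000000 = 409.6

409.6


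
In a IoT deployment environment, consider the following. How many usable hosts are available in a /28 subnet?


Given: subnet mask /28
Host bits = 32 - 28 = 4
Total addresses = 2^4 = 16
Usable hosts = 16 - 2 (network + broadcast) = 14

14


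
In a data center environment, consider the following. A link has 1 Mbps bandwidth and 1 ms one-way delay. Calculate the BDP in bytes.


Given: bandwidth = 1 Mbps, delay = 1 ms
BDP in bits = 1 * 10^6 * 1 / 1000
BDP in bits = 1000
BDP in bytes = 1000 / 8 = 125

125


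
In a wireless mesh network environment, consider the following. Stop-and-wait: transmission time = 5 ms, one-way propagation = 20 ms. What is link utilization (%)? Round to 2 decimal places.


Given: Ttrans = 5 ms, Tprop = 20 ms
RTT = 2 * Tprop = 2 * 20 = 40 ms
U = Ttrans / (Ttrans + RTT)
U = 5 / (5 + 40)
U = 5 / 45 = 0.111111
U% = 11.11%

11.11


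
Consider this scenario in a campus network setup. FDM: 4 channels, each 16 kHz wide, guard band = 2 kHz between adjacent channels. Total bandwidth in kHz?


Given: 4 channels, 16 kHz each, guard = 2 kHz
Channel bandwidth = 4 * 16 = 64 kHz
Guard bands = 3 gaps * 2 kHz = 6 kHz
Total = 64 + 6 = 70 kHz

70


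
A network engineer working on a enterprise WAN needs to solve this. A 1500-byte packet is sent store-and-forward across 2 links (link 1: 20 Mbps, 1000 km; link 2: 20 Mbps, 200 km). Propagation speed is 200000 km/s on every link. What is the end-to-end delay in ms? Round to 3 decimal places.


Packet = 1500 bytes = 12000 bits. Store-and-forward: sum (t_trans + t_prop) per link.
Link 1: t_trans = 12000/(20*10^6) s = 0.6000 ms; t_prop = 1000/200000 s = 5.0000 ms; subtotal = 5.6000 ms
Link 2: t_trans = 12000/(20*10^6) s = 0.6000 ms; t_prop = 200/200000 s = 1.0000 ms; subtotal = 1.6000 ms
End-to-end = 5.6000 + 1.6000 = 7.2000 ms -> 7.200 ms (3 dp)

7.200


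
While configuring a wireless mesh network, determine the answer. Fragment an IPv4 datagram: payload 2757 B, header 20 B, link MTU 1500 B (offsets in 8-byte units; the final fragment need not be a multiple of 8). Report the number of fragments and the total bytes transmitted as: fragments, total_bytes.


Max data per non-final fragment = floor((MTU - header)/8)*8 = floor((1500 - 20)/8)*8 = floor(1480/8)*8 = 1480 B
Final fragment needs no 8-byte alignment: it can carry up to MTU - header = 1480 B
Non-final fragments needed = ceil((payload - 1480) / 1480) = ceil(1277/1480) = ceil(0.8628) = 1
Number of fragments = 1 + 1 = 2
Fragment sizes (data): 1 * 1480 B + 1277 B (last, 1277 <= 1480 OK)
Total bytes sent = payload + n_frags * header = 2757 + 2*20 = 2757 + 40 = 2797 B

2, 2797


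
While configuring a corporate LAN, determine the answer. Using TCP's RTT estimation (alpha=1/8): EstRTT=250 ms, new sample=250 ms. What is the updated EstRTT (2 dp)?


Given: EstRTT = 250 ms, SampleRTT = 250 ms, alpha = 1/8
New EstRTT = (1 - alpha) * EstRTT + alpha * SampleRTT
(7/8) * 250 = 218.75
(1/8) * 250 = 31.25
New EstRTT = 218.75 + 31.25 = 250 ms -> 250.00 ms (2 dp)

250.00


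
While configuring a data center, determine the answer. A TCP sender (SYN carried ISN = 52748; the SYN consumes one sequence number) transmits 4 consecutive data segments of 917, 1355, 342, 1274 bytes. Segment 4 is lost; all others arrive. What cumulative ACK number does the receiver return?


SYN uses sequence number 52748; first data byte = ISN + 1 = 52749.
Segment 1: SEQ = 52749, len = 917 B, covers [52749, 53665]
Segment 2: SEQ = 53666, len = 1355 B, covers [53666, 55020]
Segment 3: SEQ = 55021, len = 342 B, covers [55021, 55362]
Segment 4: SEQ = 55363, len = 1274 B, covers [55363, 56636] [LOST]
In-order data received: bytes [52749, 55362] (segments 1..3).
Segment 4 missing -> gap begins at byte 55363.
Cumulative ACK = next expected in-order byte = 52749 + 917 + 1355 + 342 = 55363

55363


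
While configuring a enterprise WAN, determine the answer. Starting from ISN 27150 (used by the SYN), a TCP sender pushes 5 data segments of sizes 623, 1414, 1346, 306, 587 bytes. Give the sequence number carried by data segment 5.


The SYN occupies sequence number ISN = 27150, so the first data byte is ISN + 1 = 27151.
SEQ of data segment i = (ISN + 1) + sum of payload sizes of segments 1..i-1.
Segment 1: SEQ = 27151, payload = 623 bytes
Segment 2: SEQ = 27774, payload = 1414 bytes
Segment 3: SEQ = 29188, payload = 1346 bytes
Segment 4: SEQ = 30534, payload = 306 bytes
Segment 5: SEQ = 30840, payload = 587 bytes
SEQ of segment 5 = 27151 + 623 + 1414 + 1346 + 306 = 30840

30840


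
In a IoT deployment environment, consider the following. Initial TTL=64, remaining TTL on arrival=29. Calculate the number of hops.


Given: initial TTL = 64, received TTL = 29
Hops = initial TTL - received TTL
Hops = 64 - 29 = 35

35


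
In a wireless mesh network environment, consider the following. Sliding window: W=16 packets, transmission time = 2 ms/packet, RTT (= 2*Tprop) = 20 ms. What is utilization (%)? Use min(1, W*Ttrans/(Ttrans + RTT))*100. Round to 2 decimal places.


Given: W = 16, Ttrans = 2 ms, RTT = 20 ms (= 2 * Tprop, Tprop = 10 ms)
Cycle time = Ttrans + RTT = 2 + 20 = 22 ms (first packet sent until its ACK returns)
W * Ttrans = 16 * 2 = 32 ms of sending per cycle
W * Ttrans / (Ttrans + RTT) = 32 / 22 = 1.454545
U = min(1, 1.454545) = 1.000000
U% = 100.00%

100.00


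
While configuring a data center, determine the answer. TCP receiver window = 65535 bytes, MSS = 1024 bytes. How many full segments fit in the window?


Given: RWND = 65535 bytes, MSS = 1024 bytes
Full segments = floor(RWND / MSS)
Full segments = floor(65535 / 1024)
Full segments = floor(63.999) = 63

63


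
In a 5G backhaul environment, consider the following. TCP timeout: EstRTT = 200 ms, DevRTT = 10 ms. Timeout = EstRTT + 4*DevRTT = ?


Given: EstRTT = 200 ms, DevRTT = 10 ms
Timeout = EstRTT + 4 * DevRTT
4 * DevRTT = 4 * 10 = 40
Timeout = 200 + 40 = 240 ms

240


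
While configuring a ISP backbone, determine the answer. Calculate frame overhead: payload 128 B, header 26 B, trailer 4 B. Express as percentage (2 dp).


Given: payload = 128 B, header = 26 B, trailer = 4 B
Overhead bytes = header + trailer = 26 + 4 = 30
Total frame = payload + overhead = 128 + 30 = 158
Overhead % = 30 / 158 * 100 = 18.9873% -> 18.99% (2 dp)

18.99


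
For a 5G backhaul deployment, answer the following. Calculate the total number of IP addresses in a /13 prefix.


Given: CIDR prefix /13
Host bits = 32 - 13 = 19
Total addresses = 2^19 = 524288

524288


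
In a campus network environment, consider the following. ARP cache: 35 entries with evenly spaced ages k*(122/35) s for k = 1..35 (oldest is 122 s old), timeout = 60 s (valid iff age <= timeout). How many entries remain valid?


Ages are k * 122/35 s for k = 1..35 (spacing = 3.4857 s).
Entry k is valid iff k * 122/35 <= 60 iff k <= 35 * 60 / 122 = 17.2131
n_valid = floor(17.2131) = 17
(n_stale = 35 - 17 = 18)

17


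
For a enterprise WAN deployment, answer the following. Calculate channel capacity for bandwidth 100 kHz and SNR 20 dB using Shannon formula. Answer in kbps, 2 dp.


Given: B = 100 kHz, SNR = 20 dB
SNR linear = 10^(20/10) = 100
1 + SNR = 101
log2(101) = 6.6582114828
C = 100 * 1000 * 6.6582114828 = 665821.1483 bps
C = 665.821148 kbps -> 665.82 kbps (2 dp)

665.82


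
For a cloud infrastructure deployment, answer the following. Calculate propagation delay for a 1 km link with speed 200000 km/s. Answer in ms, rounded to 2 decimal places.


Given: distance = 1 km, speed = 200000 km/s
Delay = distance / speed = 1 / 200000 seconds
Delay in ms = 1 * 1000 / 200000
Delay = 0.0050 ms
Rounded to 2 dp = 0.01 ms

0.01


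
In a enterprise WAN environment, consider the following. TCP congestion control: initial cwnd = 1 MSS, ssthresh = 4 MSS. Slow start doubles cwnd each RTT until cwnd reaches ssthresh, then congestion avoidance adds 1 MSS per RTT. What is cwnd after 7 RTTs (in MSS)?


RTT 0: cwnd = 1 MSS (initial)
RTT 1: cwnd = 2 MSS (slow start, doubled)
RTT 2: cwnd = 4 MSS (slow start, doubled)
RTT 3: cwnd = 5 MSS (congestion avoidance, +1)
RTT 4: cwnd = 6 MSS (congestion avoidance, +1)
RTT 5: cwnd = 7 MSS (congestion avoidance, +1)
RTT 6: cwnd = 8 MSS (congestion avoidance, +1)
RTT 7: cwnd = 9 MSS (congestion avoidance, +1)

9


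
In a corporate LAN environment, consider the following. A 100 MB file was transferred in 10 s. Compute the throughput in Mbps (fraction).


Given: file = 100 MB, time = 10 s
File in Mb = 100 * 8 = 800 Mb
Throughput = 800 / 10 Mbps
Throughput = 80 Mbps

80


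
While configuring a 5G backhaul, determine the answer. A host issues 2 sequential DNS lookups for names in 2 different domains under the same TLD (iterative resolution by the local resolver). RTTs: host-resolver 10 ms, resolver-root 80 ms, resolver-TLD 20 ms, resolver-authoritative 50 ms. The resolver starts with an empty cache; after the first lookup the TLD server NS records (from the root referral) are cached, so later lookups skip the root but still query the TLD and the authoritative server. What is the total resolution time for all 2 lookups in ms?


Lookup 1 (cold cache): local + root + TLD + auth = 10 + 80 + 20 + 50 = 160 ms
Lookups 2..2 (TLD NS cached -> skip root; new domain -> still ask TLD and auth): local + TLD + auth = 10 + 20 + 50 = 80 ms each
Remaining 1 lookups: 1 * 80 = 80 ms
Total = 160 + 80 = 240 ms

240


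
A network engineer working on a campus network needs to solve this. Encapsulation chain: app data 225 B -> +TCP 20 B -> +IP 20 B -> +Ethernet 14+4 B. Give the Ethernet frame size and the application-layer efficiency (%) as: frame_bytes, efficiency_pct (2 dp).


TCP segment = 225 + 20 = 245 B
IP packet = 245 + 20 = 265 B
Ethernet frame = 265 + 14 + 4 = 283 B
Efficiency = app / frame = 225 / 283 = 0.795053 = 79.5053% -> 79.51% (2 dp)

283, 79.51


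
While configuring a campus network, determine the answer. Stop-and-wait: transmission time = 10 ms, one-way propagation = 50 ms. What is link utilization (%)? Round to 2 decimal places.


Given: Ttrans = 10 ms, Tprop = 50 ms
RTT = 2 * Tprop = 2 * 50 = 100 ms
U = Ttrans / (Ttrans + RTT)
U = 10 / (10 + 100)
U = 10 / 110 = 0.090909
U% = 9.09%

9.09


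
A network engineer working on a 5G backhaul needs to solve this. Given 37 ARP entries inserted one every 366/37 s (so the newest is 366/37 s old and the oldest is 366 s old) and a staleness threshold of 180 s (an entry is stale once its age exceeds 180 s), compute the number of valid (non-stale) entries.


Ages are k * 366/37 s for k = 1..37 (spacing = 9.8919 s).
Entry k is valid iff k * 366/37 <= 180 iff k <= 37 * 180 / 366 = 18.1967
n_valid = floor(18.1967) = 18
(n_stale = 37 - 18 = 19)

18


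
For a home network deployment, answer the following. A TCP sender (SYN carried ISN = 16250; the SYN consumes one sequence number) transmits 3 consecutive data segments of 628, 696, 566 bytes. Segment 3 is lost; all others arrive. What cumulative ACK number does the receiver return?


SYN uses sequence number 16250; first data byte = ISN + 1 = 16251.
Segment 1: SEQ = 16251, len = 628 B, covers [16251, 16878]
Segment 2: SEQ = 16879, len = 696 B, covers [16879, 17574]
Segment 3: SEQ = 17575, len = 566 B, covers [17575, 18140] [LOST]
In-order data received: bytes [16251, 17574] (segments 1..2).
Segment 3 missing -> gap begins at byte 17575.
Cumulative ACK = next expected in-order byte = 16251 + 628 + 696 = 17575

17575


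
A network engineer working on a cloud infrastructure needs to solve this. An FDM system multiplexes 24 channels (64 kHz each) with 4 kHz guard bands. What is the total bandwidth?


Given: 24 channels, 64 kHz each, guard = 4 kHz
Channel bandwidth = 24 * 64 = 1536 kHz
Guard bands = 23 gaps * 4 kHz = 92 kHz
Total = 1536 + 92 = 1628 kHz

1628


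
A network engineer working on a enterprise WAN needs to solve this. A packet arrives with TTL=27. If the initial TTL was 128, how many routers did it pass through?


Given: initial TTL = 128, received TTL = 27
Hops = initial TTL - received TTL
Hops = 128 - 27 = 101

101


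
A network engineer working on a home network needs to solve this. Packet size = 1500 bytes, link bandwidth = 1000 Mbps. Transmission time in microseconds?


Given: packet = 1500 bytes, bandwidth = 1000 Mbps
Packet in bits = 1500 * 8 = 12000 bits
Bandwidth = 1000 * 10^6 = 1000000000 bps
Time = 12000 / 1000000000 seconds
Time in us = 12000 * 10^6 / 1000000000 = 12

12


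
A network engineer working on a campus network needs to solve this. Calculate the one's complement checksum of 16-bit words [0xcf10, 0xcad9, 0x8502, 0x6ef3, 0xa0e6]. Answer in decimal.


Given words: [0xcf10, 0xcad9, 0x8502, 0x6ef3, 0xa0e6]
Step 1: Sum all words
Raw sum = 53008 + 51929 + 34050 + 28403 + 41190 = 208580
Step 2: Fold carry: (11972 + 3) = 11975
One's complement = ~11975 & 0xFFFF = 53560

53560


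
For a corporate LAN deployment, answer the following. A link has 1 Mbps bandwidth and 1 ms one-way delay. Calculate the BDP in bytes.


Given: bandwidth = 1 Mbps, delay = 1 ms
BDP in bits = 1 * 10^6 * 1 / 1000
BDP in bits = 1000
BDP in bytes = 1000 / 8 = 125

125


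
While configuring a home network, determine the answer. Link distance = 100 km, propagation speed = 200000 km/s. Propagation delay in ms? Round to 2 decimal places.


Given: distance = 100 km, speed = 200000 km/s
Delay = distance / speed = 100 / 200000 seconds
Delay in ms = 100 * 1000 / 200000
Delay = 0.5000 ms
Rounded to 2 dp = 0.50 ms

0.50


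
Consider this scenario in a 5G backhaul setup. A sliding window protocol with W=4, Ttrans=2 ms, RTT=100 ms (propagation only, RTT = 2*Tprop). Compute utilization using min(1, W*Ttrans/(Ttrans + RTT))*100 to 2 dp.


Given: W = 4, Ttrans = 2 ms, RTT = 100 ms (= 2 * Tprop, Tprop = 50 ms)
Cycle time = Ttrans + RTT = 2 + 100 = 102 ms (first packet sent until its ACK returns)
W * Ttrans = 4 * 2 = 8 ms of sending per cycle
W * Ttrans / (Ttrans + RTT) = 8 / 102 = 0.078431
U = min(1, 0.078431) = 0.078431
U% = 7.84%

7.84


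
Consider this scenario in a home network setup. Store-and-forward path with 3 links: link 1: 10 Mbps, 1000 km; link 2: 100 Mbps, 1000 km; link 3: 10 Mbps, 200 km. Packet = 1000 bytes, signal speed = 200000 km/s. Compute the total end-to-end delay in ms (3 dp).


Packet = 1000 bytes = 8000 bits. Store-and-forward: sum (t_trans + t_prop) per link.
Link 1: t_trans = 8000/(10*10^6) s = 0.8000 ms; t_prop = 1000/200000 s = 5.0000 ms; subtotal = 5.8000 ms
Link 2: t_trans = 8000/(100*10^6) s = 0.0800 ms; t_prop = 1000/200000 s = 5.0000 ms; subtotal = 5.0800 ms
Link 3: t_trans = 8000/(10*10^6) s = 0.8000 ms; t_prop = 200/200000 s = 1.0000 ms; subtotal = 1.8000 ms
End-to-end = 5.8000 + 5.0800 + 1.8000 = 12.6800 ms -> 12.680 ms (3 dp)

12.680


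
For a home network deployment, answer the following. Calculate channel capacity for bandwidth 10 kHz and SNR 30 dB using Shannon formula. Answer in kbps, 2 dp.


Given: B = 10 kHz, SNR = 30 dB
SNR linear = 10^(30/10) = 1000
1 + SNR = 1001
log2(1001) = 9.9672262588
C = 10 * 1000 * 9.9672262588 = 99672.2626 bps
C = 99.672263 kbps -> 99.67 kbps (2 dp)

99.67


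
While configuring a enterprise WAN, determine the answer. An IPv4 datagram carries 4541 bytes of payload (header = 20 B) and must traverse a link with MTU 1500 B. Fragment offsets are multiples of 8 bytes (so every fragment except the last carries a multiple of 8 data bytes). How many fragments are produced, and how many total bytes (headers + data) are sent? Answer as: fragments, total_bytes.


Max data per non-final fragment = floor((MTU - header)/8)*8 = floor((1500 - 20)/8)*8 = floor(1480/8)*8 = 1480 B
Final fragment needs no 8-byte alignment: it can carry up to MTU - header = 1480 B
Non-final fragments needed = ceil((payload - 1480) / 1480) = ceil(3061/1480) = ceil(2.0682) = 3
Number of fragments = 3 + 1 = 4
Fragment sizes (data): 3 * 1480 B + 101 B (last, 101 <= 1480 OK)
Total bytes sent = payload + n_frags * header = 4541 + 4*20 = 4541 + 80 = 4621 B

4, 4621


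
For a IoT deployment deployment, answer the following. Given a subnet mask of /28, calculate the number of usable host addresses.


Given: subnet mask /28
Host bits = 32 - 28 = 4
Total addresses = 2^4 = 16
Usable hosts = 16 - 2 (network + broadcast) = 14

14


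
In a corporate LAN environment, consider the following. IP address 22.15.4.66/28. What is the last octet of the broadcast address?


Given: IP = 22.15.4.66, prefix = /28
Host bits = 32 - 28 = 4
Network last octet = 66 AND mask = 64
Host part size = 2^4 - 1 = 15
Broadcast last octet = 64 OR 15 = 79

79


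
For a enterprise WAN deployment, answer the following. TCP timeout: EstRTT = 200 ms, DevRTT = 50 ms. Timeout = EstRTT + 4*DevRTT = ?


Given: EstRTT = 200 ms, DevRTT = 50 ms
Timeout = EstRTT + 4 * DevRTT
4 * DevRTT = 4 * 50 = 200
Timeout = 200 + 200 = 400 ms

400


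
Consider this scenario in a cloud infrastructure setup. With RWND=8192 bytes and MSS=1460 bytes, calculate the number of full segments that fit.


Given: RWND = 8192 bytes, MSS = 1460 bytes
Full segments = floor(RWND / MSS)
Full segments = floor(8192 / 1460)
Full segments = floor(5.611) = 5

5


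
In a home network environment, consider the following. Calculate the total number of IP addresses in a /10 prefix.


Given: CIDR prefix /10
Host bits = 32 - 10 = 22
Total addresses = 2^22 = 4194304

4194304


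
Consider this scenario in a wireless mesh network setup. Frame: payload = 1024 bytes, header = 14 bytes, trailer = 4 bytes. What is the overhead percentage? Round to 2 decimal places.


Given: payload = 1024 B, header = 14 B, trailer = 4 B
Overhead bytes = header + trailer = 14 + 4 = 18
Total frame = payload + overhead = 1024 + 18 = 1042
Overhead % = 18 / 1042 * 100 = 1.7274% -> 1.73% (2 dp)

1.73


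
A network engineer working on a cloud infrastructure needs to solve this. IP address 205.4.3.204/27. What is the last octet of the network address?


Given: IP = 205.4.3.204, prefix = /27
Subnet mask = 255.255.255.224
Last octet of IP: 204
Last octet of mask: 224
Network last octet = 204 AND 224 = 192

192


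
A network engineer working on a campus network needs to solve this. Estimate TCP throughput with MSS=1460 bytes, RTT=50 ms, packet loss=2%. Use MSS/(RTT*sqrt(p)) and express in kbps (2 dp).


Given: MSS = 1460 bytes, RTT = 50 ms, loss = 2%
RTT in seconds = 50 / 1000 = 0.05
Loss rate = 2% = 0.02
sqrt(loss) = sqrt(0.02) = 0.141421356237
Throughput (bytes/s) = 1460 / (0.05 * 0.141421356237) = 206475.1801
Throughput (kbps) = 206475.1801 * 8 / 1000 = 1651.801441 -> 1651.80 kbps (2 dp)

1651.80


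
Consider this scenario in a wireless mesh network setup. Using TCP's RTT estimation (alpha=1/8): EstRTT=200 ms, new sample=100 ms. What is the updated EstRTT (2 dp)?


Given: EstRTT = 200 ms, SampleRTT = 100 ms, alpha = 1/8
New EstRTT = (1 - alpha) * EstRTT + alpha * SampleRTT
(7/8) * 200 = 175
(1/8) * 100 = 12.5
New EstRTT = 175 + 12.5 = 187.5 ms -> 187.50 ms (2 dp)

187.50


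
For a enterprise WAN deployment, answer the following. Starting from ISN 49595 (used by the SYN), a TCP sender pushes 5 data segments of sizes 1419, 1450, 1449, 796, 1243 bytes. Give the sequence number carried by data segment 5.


The SYN occupies sequence number ISN = 49595, so the first data byte is ISN + 1 = 49596.
SEQ of data segment i = (ISN + 1) + sum of payload sizes of segments 1..i-1.
Segment 1: SEQ = 49596, payload = 1419 bytes
Segment 2: SEQ = 51015, payload = 1450 bytes
Segment 3: SEQ = 52465, payload = 1449 bytes
Segment 4: SEQ = 53914, payload = 796 bytes
Segment 5: SEQ = 54710, payload = 1243 bytes
SEQ of segment 5 = 49596 + 1419 + 1450 + 1449 + 796 = 54710

54710


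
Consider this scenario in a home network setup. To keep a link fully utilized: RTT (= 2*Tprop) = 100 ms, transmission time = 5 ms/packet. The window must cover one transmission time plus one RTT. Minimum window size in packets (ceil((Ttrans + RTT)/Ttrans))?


Given: Ttrans = 5 ms, RTT = 100 ms (= 2 * Tprop, Tprop = 50 ms)
Time until first ACK returns = Ttrans + RTT = 5 + 100 = 105 ms
Need W * Ttrans >= Ttrans + RTT  ->  W >= (Ttrans + RTT) / Ttrans
(Ttrans + RTT) / Ttrans = 105 / 5 = 21
W_min = ceil(21) = 21

21


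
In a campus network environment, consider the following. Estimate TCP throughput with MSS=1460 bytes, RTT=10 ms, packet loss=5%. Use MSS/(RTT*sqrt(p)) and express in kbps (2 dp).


Given: MSS = 1460 bytes, RTT = 10 ms, loss = 5%
RTT in seconds = 10 / 1000 = 0.01
Loss rate = 5% = 0.05
sqrt(loss) = sqrt(0.05) = 0.223606797750
Throughput (bytes/s) = 1460 / (0.01 * 0.223606797750) = 652931.8494
Throughput (kbps) = 652931.8494 * 8 / 1000 = 5223.454795 -> 5223.45 kbps (2 dp)

5223.45


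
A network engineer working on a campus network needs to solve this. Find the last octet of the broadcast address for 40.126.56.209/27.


Given: IP = 40.126.56.209, prefix = /27
Host bits = 32 - 27 = 5
Network last octet = 209 AND mask = 192
Host part size = 2^5 - 1 = 31
Broadcast last octet = 192 OR 31 = 223

223


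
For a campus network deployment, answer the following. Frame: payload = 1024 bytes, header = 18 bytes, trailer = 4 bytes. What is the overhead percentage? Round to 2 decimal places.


Given: payload = 1024 B, header = 18 B, trailer = 4 B
Overhead bytes = header + trailer = 18 + 4 = 22
Total frame = payload + overhead = 1024 + 22 = 1046
Overhead % = 22 / 1046 * 100 = 2.1033% -> 2.10% (2 dp)

2.10


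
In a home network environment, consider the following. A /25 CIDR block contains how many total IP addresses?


Given: CIDR prefix /25
Host bits = 32 - 25 = 7
Total addresses = 2^7 = 128

128


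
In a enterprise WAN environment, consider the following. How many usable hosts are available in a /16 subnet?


Given: subnet mask /16
Host bits = 32 - 16 = 16
Total addresses = 2^16 = 65536
Usable hosts = 65536 - 2 (network + broadcast) = 65534

65534


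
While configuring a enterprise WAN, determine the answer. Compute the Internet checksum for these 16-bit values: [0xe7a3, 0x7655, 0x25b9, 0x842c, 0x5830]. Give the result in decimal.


Given words: [0xe7a3, 0x7655, 0x25b9, 0x842c, 0x5830]
Step 1: Sum all words
Raw sum = 59299 + 30293 + 9657 + 33836 + 22576 = 155661
Step 2: Fold carry: (24589 + 2) = 24591
One's complement = ~24591 & 0xFFFF = 40944

40944


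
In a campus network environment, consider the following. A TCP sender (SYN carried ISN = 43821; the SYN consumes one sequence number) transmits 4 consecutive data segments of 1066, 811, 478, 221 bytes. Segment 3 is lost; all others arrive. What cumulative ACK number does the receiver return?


SYN uses sequence number 43821; first data byte = ISN + 1 = 43822.
Segment 1: SEQ = 43822, len = 1066 B, covers [43822, 44887]
Segment 2: SEQ = 44888, len = 811 B, covers [44888, 45698]
Segment 3: SEQ = 45699, len = 478 B, covers [45699, 46176] [LOST]
Segment 4: SEQ = 46177, len = 221 B, covers [46177, 46397]
In-order data received: bytes [43822, 45698] (segments 1..2).
Segment 3 missing -> gap begins at byte 45699; later segments buffered out of order.
Cumulative ACK = next expected in-order byte = 43822 + 1066 + 811 = 45699

45699


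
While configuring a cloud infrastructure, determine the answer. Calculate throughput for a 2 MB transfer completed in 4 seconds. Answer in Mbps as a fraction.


Given: file = 2 MB, time = 4 s
File in Mb = 2 * 8 = 16 Mb
Throughput = 16 / 4 Mbps
Throughput = 4 Mbps

4


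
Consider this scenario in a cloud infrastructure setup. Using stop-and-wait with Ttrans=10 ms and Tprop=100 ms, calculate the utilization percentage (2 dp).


Given: Ttrans = 10 ms, Tprop = 100 ms
RTT = 2 * Tprop = 2 * 100 = 200 ms
U = Ttrans / (Ttrans + RTT)
U = 10 / (10 + 200)
U = 10 / 210 = 0.047619
U% = 4.76%

4.76


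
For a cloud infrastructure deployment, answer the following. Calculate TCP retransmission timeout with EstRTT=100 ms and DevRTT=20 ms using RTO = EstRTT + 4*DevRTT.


Given: EstRTT = 100 ms, DevRTT = 20 ms
Timeout = EstRTT + 4 * DevRTT
4 * DevRTT = 4 * 20 = 80
Timeout = 100 + 80 = 180 ms

180


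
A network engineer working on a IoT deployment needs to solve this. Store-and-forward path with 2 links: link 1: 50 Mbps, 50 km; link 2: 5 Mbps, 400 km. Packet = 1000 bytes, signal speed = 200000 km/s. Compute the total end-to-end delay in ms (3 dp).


Packet = 1000 bytes = 8000 bits. Store-and-forward: sum (t_trans + t_prop) per link.
Link 1: t_trans = 8000/(50*10^6) s = 0.1600 ms; t_prop = 50/200000 s = 0.2500 ms; subtotal = 0.4100 ms
Link 2: t_trans = 8000/(5*10^6) s = 1.6000 ms; t_prop = 400/200000 s = 2.0000 ms; subtotal = 3.6000 ms
End-to-end = 0.4100 + 3.6000 = 4.0100 ms -> 4.010 ms (3 dp)

4.010


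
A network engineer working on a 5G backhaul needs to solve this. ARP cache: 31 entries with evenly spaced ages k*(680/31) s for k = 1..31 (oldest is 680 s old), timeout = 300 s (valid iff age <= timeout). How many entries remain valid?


Ages are k * 680/31 s for k = 1..31 (spacing = 21.9355 s).
Entry k is valid iff k * 680/31 <= 300 iff k <= 31 * 300 / 680 = 13.6765
n_valid = floor(13.6765) = 13
(n_stale = 31 - 13 = 18)

13


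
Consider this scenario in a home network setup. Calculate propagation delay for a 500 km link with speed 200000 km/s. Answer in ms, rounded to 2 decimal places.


Given: distance = 500 km, speed = 200000 km/s
Delay = distance / speed = 500 / 200000 seconds
Delay in ms = 500 * 1000 / 200000
Delay = 2.5000 ms
Rounded to 2 dp = 2.50 ms

2.50


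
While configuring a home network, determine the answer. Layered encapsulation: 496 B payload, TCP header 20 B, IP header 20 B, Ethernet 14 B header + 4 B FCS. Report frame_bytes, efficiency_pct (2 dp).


TCP segment = 496 + 20 = 516 B
IP packet = 516 + 20 = 536 B
Ethernet frame = 536 + 14 + 4 = 554 B
Efficiency = app / frame = 496 / 554 = 0.895307 = 89.5307% -> 89.53% (2 dp)

554, 89.53


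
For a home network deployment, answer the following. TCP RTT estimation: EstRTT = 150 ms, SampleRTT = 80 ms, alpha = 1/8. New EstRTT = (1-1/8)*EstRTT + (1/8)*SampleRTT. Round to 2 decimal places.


Given: EstRTT = 150 ms, SampleRTT = 80 ms, alpha = 1/8
New EstRTT = (1 - alpha) * EstRTT + alpha * SampleRTT
(7/8) * 150 = 131.25
(1/8) * 80 = 10
New EstRTT = 131.25 + 10 = 141.25 ms -> 141.25 ms (2 dp)

141.25


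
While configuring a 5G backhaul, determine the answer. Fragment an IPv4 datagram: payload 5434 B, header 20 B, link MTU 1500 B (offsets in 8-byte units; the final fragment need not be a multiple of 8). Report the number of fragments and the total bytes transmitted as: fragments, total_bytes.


Max data per non-final fragment = floor((MTU - header)/8)*8 = floor((1500 - 20)/8)*8 = floor(1480/8)*8 = 1480 B
Final fragment needs no 8-byte alignment: it can carry up to MTU - header = 1480 B
Non-final fragments needed = ceil((payload - 1480) / 1480) = ceil(3954/1480) = ceil(2.6716) = 3
Number of fragments = 3 + 1 = 4
Fragment sizes (data): 3 * 1480 B + 994 B (last, 994 <= 1480 OK)
Total bytes sent = payload + n_frags * header = 5434 + 4*20 = 5434 + 80 = 5514 B

4, 5514


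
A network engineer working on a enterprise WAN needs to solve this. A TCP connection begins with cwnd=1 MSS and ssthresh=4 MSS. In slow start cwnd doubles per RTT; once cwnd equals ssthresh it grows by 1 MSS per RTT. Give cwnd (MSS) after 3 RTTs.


RTT 0: cwnd = 1 MSS (initial)
RTT 1: cwnd = 2 MSS (slow start, doubled)
RTT 2: cwnd = 4 MSS (slow start, doubled)
RTT 3: cwnd = 5 MSS (congestion avoidance, +1)

5


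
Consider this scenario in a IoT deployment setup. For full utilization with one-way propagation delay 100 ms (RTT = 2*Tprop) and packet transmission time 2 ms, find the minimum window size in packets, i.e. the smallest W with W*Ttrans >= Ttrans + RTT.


Given: Ttrans = 2 ms, RTT = 200 ms (= 2 * Tprop, Tprop = 100 ms)
Time until first ACK returns = Ttrans + RTT = 2 + 200 = 202 ms
Need W * Ttrans >= Ttrans + RTT  ->  W >= (Ttrans + RTT) / Ttrans
(Ttrans + RTT) / Ttrans = 202 / 2 = 101
W_min = ceil(101) = 101

101


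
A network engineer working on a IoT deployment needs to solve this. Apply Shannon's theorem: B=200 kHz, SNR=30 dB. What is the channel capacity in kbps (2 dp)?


Given: B = 200 kHz, SNR = 30 dB
SNR linear = 10^(30/10) = 1000
1 + SNR = 1001
log2(1001) = 9.9672262588
C = 200 * 1000 * 9.9672262588 = 1993445.2518 bps
C = 1993.445252 kbps -> 1993.45 kbps (2 dp)

1993.45


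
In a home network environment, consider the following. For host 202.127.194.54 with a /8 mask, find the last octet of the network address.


Given: IP = 202.127.194.54, prefix = /8
Subnet mask = 255.0.0.0
Last octet of IP: 54
Last octet of mask: 0
Network last octet = 54 AND 0 = 0

0


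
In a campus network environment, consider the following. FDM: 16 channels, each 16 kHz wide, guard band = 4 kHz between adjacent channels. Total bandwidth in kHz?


Given: 16 channels, 16 kHz each, guard = 4 kHz
Channel bandwidth = 16 * 16 = 256 kHz
Guard bands = 15 gaps * 4 kHz = 60 kHz
Total = 256 + 60 = 316 kHz

316


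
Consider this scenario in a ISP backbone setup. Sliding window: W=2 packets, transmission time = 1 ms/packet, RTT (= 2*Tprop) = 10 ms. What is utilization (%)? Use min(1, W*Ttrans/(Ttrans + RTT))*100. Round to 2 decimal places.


Given: W = 2, Ttrans = 1 ms, RTT = 10 ms (= 2 * Tprop, Tprop = 5 ms)
Cycle time = Ttrans + RTT = 1 + 10 = 11 ms (first packet sent until its ACK returns)
W * Ttrans = 2 * 1 = 2 ms of sending per cycle
W * Ttrans / (Ttrans + RTT) = 2 / 11 = 0.181818
U = min(1, 0.181818) = 0.181818
U% = 18.18%

18.18


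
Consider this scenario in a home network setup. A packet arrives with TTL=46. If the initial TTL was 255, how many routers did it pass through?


Given: initial TTL = 255, received TTL = 46
Hops = initial TTL - received TTL
Hops = 255 - 46 = 209

209


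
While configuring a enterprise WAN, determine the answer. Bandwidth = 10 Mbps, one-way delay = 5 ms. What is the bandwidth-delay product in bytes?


Given: bandwidth = 10 Mbps, delay = 5 ms
BDP in bits = 10 * 10^6 * 5 / 1000
BDP in bits = 50000
BDP in bytes = 50000 / 8 = 6250

6250


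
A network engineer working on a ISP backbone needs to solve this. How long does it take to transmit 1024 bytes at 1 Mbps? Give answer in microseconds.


Given: packet = 1024 bytes, bandwidth = 1 Mbps
Packet in bits = 1024 * 8 = 8192 bits
Bandwidth = 1 * 10^6 = 1000000 bps
Time = 8192 / 1000000 seconds
Time in us = 8192 * 10^6 / 1000000 = 8192

8192


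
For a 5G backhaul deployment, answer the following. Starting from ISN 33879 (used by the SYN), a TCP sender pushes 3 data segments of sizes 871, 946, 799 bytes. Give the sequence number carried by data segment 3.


The SYN occupies sequence number ISN = 33879, so the first data byte is ISN + 1 = 33880.
SEQ of data segment i = (ISN + 1) + sum of payload sizes of segments 1..i-1.
Segment 1: SEQ = 33880, payload = 871 bytes
Segment 2: SEQ = 34751, payload = 946 bytes
Segment 3: SEQ = 35697, payload = 799 bytes
SEQ of segment 3 = 33880 + 871 + 946 = 35697

35697
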